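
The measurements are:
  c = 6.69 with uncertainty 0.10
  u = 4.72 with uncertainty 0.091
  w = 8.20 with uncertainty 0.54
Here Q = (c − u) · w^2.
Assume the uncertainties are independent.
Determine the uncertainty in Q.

Let h = c − u = 1.97. δh = √(δc² + δu²) = √(0.0100 + 0.00828) = 0.135, so δh/h = 0.0686.
Q is then a monomial in h, w:
δQ/Q = √((δh/h)² + (2·δw/w)²) = √(0.00471 + 0.0173) = 0.149
Q = 132, so δQ = 0.149 × 132 = 19.7.

19.7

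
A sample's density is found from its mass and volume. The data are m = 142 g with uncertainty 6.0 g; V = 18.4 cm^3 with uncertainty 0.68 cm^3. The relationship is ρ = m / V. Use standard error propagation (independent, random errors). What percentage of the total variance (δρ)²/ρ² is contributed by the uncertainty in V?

(δρ/ρ)² = (1·δm/m)² + (-1·δV/V)²
  m term: (1×0.0423)² = 0.00179
  V term: (-1×0.0370)² = 0.00137
Total = 0.00315. Share from V = 0.00137/0.00315 = 0.433.

43.3%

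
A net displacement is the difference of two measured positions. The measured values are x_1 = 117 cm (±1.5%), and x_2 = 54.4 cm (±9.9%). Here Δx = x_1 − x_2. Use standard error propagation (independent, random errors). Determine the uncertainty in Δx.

Δx is a linear combination, so absolute uncertainties add in quadrature:
  (δx_1)² = 3.08;  (δx_2)² = 29.0
δΔx = √(32.1) = 5.66 cm

5.66 cm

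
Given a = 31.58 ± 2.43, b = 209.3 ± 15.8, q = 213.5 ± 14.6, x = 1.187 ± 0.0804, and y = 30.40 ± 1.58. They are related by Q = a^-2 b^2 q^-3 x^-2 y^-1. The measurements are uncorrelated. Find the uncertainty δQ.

Q is a product of powers, so relative uncertainties combine in quadrature:
  (-2·δa/a)² = (-2×0.0769)² = 0.0237;  (2·δb/b)² = (2×0.0755)² = 0.0228;  (-3·δq/q)² = (-3×0.0684)² = 0.0421;  (-2·δx/x)² = (-2×0.0677)² = 0.0184;  (-1·δy/y)² = (-1×0.0520)² = 0.00270
δQ/Q = √(0.110) = 0.331
Q = 1.054e-07, so δQ = 0.331 × 1.054e-07 = 3.49e-08.

3.49e-08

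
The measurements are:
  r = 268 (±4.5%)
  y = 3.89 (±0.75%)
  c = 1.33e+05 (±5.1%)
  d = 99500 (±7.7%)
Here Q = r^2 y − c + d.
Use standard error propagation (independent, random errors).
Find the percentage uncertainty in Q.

11.1%

Let p = r^2·y = 2.79e+05. δp/p = √((2·δr/r)² + (1·δy/y)²) = √(0.00810 + 5.62e-05) = 0.0903, so δp = 25200.
Q = p − c + d: δQ = √(δp² + δc² + δd²) = √(6.37e+08 + 4.6e+07 + 5.87e+07) = 27200
Q = 2.46e+05, so δQ/Q = 27200/2.46e+05 = 0.111.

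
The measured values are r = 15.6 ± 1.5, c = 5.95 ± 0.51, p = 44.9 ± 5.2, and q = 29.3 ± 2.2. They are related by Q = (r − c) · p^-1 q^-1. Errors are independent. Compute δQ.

Let u = r − c = 9.65. δu = √(δr² + δc²) = √(2.25 + 0.260) = 1.58, so δu/u = 0.164.
Q is then a monomial in u, p, q:
δQ/Q = √((δu/u)² + (-1·δp/p)² + (-1·δq/q)²) = √(0.0270 + 0.0134 + 0.00564) = 0.214
Q = 0.00734, so δQ = 0.214 × 0.00734 = 0.00157.

0.00157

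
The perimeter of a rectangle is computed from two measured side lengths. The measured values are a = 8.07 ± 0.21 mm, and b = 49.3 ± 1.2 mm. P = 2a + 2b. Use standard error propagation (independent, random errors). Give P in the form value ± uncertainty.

For a sum/difference, combine absolute errors in quadrature:
  (2·δa)² = 0.176;  (2·δb)² = 5.76
δP = √(5.94) = 2.44 mm
P = 115 mm.

115 ± 2.44 mm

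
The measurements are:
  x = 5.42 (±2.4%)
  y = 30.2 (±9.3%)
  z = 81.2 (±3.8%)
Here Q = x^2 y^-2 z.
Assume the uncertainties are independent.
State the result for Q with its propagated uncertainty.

2.62 ± 0.512

Products/powers → add relative errors in quadrature, weighted by exponent:
  (2·δx/x)² = (2×0.0240)² = 0.00230;  (-2·δy/y)² = (-2×0.0930)² = 0.0346;  (1·δz/z)² = (1×0.0380)² = 0.00144
δQ/Q = √(0.0383) = 0.196
Q = 2.62, so δQ = 0.196 × 2.62 = 0.512.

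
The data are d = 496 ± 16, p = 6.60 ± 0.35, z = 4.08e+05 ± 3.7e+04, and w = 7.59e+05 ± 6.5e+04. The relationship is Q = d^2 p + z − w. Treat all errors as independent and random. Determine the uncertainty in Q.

1.55e+05

Let h = d^2·p = 1.62e+06. δh/h = √((2·δd/d)² + (1·δp/p)²) = √(0.00416 + 0.00281) = 0.0835, so δh = 1.36e+05.
Q = h + z − w: δQ = √(δh² + δz² + δw²) = √(1.84e+10 + 1.37e+09 + 4.22e+09) = 1.55e+05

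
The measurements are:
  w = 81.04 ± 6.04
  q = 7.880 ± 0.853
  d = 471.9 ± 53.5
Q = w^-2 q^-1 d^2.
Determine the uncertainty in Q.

Products/powers → add relative errors in quadrature, weighted by exponent:
  (-2·δw/w)² = (-2×0.0745)² = 0.0222;  (-1·δq/q)² = (-1×0.108)² = 0.0117;  (2·δd/d)² = (2×0.113)² = 0.0514
δQ/Q = √(0.0853) = 0.292
Q = 4.303, so δQ = 0.292 × 4.303 = 1.26.

1.26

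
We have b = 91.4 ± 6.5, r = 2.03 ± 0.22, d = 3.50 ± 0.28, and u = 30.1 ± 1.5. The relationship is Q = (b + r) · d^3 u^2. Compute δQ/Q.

0.269

Let w = b + r = 93.4. δw = √(δb² + δr²) = √(42.2 + 0.0484) = 6.50, so δw/w = 0.0696.
Q is then a monomial in w, d, u:
δQ/Q = √((δw/w)² + (3·δd/d)² + (2·δu/u)²) = √(0.00485 + 0.0576 + 0.00993) = 0.269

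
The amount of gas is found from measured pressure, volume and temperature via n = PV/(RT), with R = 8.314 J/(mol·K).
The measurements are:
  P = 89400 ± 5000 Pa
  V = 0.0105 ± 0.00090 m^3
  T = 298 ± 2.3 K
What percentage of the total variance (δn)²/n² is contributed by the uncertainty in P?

(δn/n)² = (1·δP/P)² + (1·δV/V)² + (-1·δT/T)²
  P term: (1×0.0559)² = 0.00313
  V term: (1×0.0857)² = 0.00735
  T term: (-1×0.00772)² = 5.96e-05
Total = 0.0105. Share from P = 0.00313/0.0105 = 0.297.

29.7%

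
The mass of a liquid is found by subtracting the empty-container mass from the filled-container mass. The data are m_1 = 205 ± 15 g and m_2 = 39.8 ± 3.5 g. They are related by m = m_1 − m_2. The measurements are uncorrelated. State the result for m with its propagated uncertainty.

Sums and differences: (δm)² = Σ (cᵢ δxᵢ)².
  (δm_1)² = 225;  (δm_2)² = 12.2
δm = √(237) = 15.4 g
m = 165 g.

165 ± 15.4 g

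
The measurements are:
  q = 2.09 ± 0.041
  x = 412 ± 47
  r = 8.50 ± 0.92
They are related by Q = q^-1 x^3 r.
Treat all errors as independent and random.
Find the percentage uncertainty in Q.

Since Q is a product/quotient, work with relative uncertainties:
  (-1·δq/q)² = (-1×0.0196)² = 0.000385;  (3·δx/x)² = (3×0.114)² = 0.117;  (1·δr/r)² = (1×0.108)² = 0.0117
δQ/Q = √(0.129) = 0.359

35.9%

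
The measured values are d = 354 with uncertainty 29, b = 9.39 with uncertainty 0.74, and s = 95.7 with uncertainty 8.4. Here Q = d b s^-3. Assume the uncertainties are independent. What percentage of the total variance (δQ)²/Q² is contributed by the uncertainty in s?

84.3%

(δQ/Q)² = (1·δd/d)² + (1·δb/b)² + (-3·δs/s)²
  d term: (1×0.0819)² = 0.00671
  b term: (1×0.0788)² = 0.00621
  s term: (-3×0.0878)² = 0.0693
Total = 0.0823. Share from s = 0.0693/0.0823 = 0.843.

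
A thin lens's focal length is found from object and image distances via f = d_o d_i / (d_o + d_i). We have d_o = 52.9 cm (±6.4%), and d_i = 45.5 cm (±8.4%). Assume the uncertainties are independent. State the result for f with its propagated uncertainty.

24.5 ± 1.32 cm

∂f/∂d_o = (d_i/(d_o+d_i))² = 0.214;  ∂f/∂d_i = (d_o/(d_o+d_i))² = 0.289
δf = √((∂f/∂d_o · δd_o)² + (∂f/∂d_i · δd_i)²) = √(0.524 + 1.22) = 1.32 cm
f = 24.5 cm.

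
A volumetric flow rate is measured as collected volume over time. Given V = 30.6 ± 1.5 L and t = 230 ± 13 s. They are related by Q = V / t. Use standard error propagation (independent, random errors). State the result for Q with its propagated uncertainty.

0.133 ± 0.00995 L/s

Q is a product of powers, so relative uncertainties combine in quadrature:
  (1·δV/V)² = (1×0.0490)² = 0.00240;  (-1·δt/t)² = (-1×0.0565)² = 0.00319
δQ/Q = √(0.00560) = 0.0748
Q = 0.133 L/s, so δQ = 0.0748 × 0.133 = 0.00995 L/s.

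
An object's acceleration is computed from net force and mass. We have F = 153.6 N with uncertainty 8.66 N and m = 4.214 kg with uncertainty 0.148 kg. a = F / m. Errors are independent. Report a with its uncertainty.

Products/powers → add relative errors in quadrature, weighted by exponent:
  (1·δF/F)² = (1×0.0564)² = 0.00318;  (-1·δm/m)² = (-1×0.0351)² = 0.00123
δa/a = √(0.00441) = 0.0664
a = 36.45 m/s^2, so δa = 0.0664 × 36.45 = 2.42 m/s^2.

36.45 ± 2.42 m/s^2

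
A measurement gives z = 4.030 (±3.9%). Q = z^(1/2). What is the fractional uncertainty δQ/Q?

Each factor contributes (exponent × relative error)² to (δQ/Q)²:
  (½·δz/z)² = (0.5×0.0390)² = 0.000380
δQ/Q = √(0.000380) = 0.0195

0.0195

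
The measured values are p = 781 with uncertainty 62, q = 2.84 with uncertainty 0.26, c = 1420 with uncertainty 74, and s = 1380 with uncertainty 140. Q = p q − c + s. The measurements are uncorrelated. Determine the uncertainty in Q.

Let w = p·q = 2220. δw/w = √((1·δp/p)² + (1·δq/q)²) = √(0.00630 + 0.00838) = 0.121, so δw = 269.
Q = w − c + s: δQ = √(δw² + δc² + δs²) = √(72200 + 5480 + 19600) = 312

312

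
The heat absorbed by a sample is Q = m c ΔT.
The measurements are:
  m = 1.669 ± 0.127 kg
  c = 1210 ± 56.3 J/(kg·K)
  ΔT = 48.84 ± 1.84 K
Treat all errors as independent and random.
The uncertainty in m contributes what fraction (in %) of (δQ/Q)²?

(δQ/Q)² = (1·δm/m)² + (1·δc/c)² + (1·δΔT/ΔT)²
  m term: (1×0.0761)² = 0.00579
  c term: (1×0.0465)² = 0.00216
  ΔT term: (1×0.0377)² = 0.00142
Total = 0.00937. Share from m = 0.00579/0.00937 = 0.618.

61.8%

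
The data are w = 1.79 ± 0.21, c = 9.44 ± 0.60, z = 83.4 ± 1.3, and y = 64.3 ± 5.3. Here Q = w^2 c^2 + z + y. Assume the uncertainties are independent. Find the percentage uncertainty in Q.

Let p = w^2·c^2 = 286. δp/p = √((2·δw/w)² + (2·δc/c)²) = √(0.0551 + 0.0162) = 0.267, so δp = 76.2.
Q = p + z + y: δQ = √(δp² + δz² + δy²) = √(5810 + 1.69 + 28.1) = 76.4
Q = 433, so δQ/Q = 76.4/433 = 0.176.

17.6%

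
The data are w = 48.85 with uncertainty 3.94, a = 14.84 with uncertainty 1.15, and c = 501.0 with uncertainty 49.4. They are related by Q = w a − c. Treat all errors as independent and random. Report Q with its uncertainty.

223.9 ± 94.9

Let p = w·a = 724.9. δp/p = √((1·δw/w)² + (1·δa/a)²) = √(0.00651 + 0.00601) = 0.112, so δp = 81.1.
Q = p − c: δQ = √(δp² + δc²) = √(6570 + 2440) = 94.9
Q = 223.9.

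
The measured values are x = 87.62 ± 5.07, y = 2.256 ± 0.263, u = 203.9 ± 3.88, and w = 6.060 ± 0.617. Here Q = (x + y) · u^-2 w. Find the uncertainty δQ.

0.00160

Let h = x + y = 89.88. δh = √(δx² + δy²) = √(25.7 + 0.0692) = 5.08, so δh/h = 0.0565.
Q is then a monomial in h, u, w:
δQ/Q = √((δh/h)² + (-2·δu/u)² + (1·δw/w)²) = √(0.00319 + 0.00145 + 0.0104) = 0.122
Q = 0.01310, so δQ = 0.122 × 0.01310 = 0.00160.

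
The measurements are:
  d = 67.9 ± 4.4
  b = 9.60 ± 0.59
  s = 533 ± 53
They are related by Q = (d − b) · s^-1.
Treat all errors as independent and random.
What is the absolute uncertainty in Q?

Let u = d − b = 58.3. δu = √(δd² + δb²) = √(19.4 + 0.348) = 4.44, so δu/u = 0.0761.
Q is then a monomial in u, s:
δQ/Q = √((δu/u)² + (-1·δs/s)²) = √(0.00580 + 0.00989) = 0.125
Q = 0.109, so δQ = 0.125 × 0.109 = 0.0137.

0.0137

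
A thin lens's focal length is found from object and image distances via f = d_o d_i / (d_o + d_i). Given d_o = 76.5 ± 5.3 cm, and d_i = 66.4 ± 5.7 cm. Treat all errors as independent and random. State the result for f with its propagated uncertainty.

∂f/∂d_o = (d_i/(d_o+d_i))² = 0.216;  ∂f/∂d_i = (d_o/(d_o+d_i))² = 0.287
δf = √((∂f/∂d_o · δd_o)² + (∂f/∂d_i · δd_i)²) = √(1.31 + 2.67) = 1.99 cm
f = 35.5 cm.

35.5 ± 1.99 cm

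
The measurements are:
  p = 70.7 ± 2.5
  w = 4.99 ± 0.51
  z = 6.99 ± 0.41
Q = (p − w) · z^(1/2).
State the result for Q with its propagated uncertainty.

Let u = p − w = 65.7. δu = √(δp² + δw²) = √(6.25 + 0.260) = 2.55, so δu/u = 0.0388.
Q is then a monomial in u, z:
δQ/Q = √((δu/u)² + (½·δz/z)²) = √(0.00151 + 0.000860) = 0.0487
Q = 174, so δQ = 0.0487 × 174 = 8.45.

174 ± 8.45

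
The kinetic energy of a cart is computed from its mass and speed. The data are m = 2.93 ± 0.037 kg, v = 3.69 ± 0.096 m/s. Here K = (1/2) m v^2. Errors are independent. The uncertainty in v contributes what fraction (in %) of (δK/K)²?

94.4%

(δK/K)² = (1·δm/m)² + (2·δv/v)²
  m term: (1×0.0126)² = 0.000159
  v term: (2×0.0260)² = 0.00271
Total = 0.00287. Share from v = 0.00271/0.00287 = 0.944.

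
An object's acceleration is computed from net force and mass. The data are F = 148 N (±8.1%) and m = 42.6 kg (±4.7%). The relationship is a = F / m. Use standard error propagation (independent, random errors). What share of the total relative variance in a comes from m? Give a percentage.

25.2%

(δa/a)² = (1·δF/F)² + (-1·δm/m)²
  F term: (1×0.0810)² = 0.00656
  m term: (-1×0.0470)² = 0.00221
Total = 0.00877. Share from m = 0.00221/0.00877 = 0.252.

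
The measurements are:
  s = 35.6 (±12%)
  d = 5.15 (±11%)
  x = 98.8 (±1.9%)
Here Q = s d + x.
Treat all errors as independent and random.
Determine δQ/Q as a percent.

Let p = s·d = 183. δp/p = √((1·δs/s)² + (1·δd/d)²) = √(0.0144 + 0.0121) = 0.163, so δp = 29.8.
Q = p + x: δQ = √(δp² + δx²) = √(891 + 3.52) = 29.9
Q = 282, so δQ/Q = 29.9/282 = 0.106.

10.6%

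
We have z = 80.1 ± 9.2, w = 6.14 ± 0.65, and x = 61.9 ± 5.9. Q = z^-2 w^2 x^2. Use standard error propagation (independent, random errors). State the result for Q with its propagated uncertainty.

22.5 ± 8.24

Each factor contributes (exponent × relative error)² to (δQ/Q)²:
  (-2·δz/z)² = (-2×0.115)² = 0.0528;  (2·δw/w)² = (2×0.106)² = 0.0448;  (2·δx/x)² = (2×0.0953)² = 0.0363
δQ/Q = √(0.134) = 0.366
Q = 22.5, so δQ = 0.366 × 22.5 = 8.24.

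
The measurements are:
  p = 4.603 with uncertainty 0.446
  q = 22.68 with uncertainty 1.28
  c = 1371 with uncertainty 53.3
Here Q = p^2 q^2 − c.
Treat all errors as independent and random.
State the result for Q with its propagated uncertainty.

Let w = p^2·q^2 = 10900. δw/w = √((2·δp/p)² + (2·δq/q)²) = √(0.0376 + 0.0127) = 0.224, so δw = 2440.
Q = w − c: δQ = √(δw² + δc²) = √(5.97e+06 + 2840) = 2440
Q = 9528.

9528 ± 2440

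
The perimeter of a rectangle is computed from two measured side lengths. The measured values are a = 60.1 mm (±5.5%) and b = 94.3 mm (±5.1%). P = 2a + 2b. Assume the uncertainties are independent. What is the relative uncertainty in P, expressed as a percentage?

3.78%

Absolute uncertainties add in quadrature for a linear combination:
  (2·δa)² = 43.7;  (2·δb)² = 92.5
δP = √(136) = 11.7 mm
P = 309 mm, so δP/P = 11.7/309 = 0.0378.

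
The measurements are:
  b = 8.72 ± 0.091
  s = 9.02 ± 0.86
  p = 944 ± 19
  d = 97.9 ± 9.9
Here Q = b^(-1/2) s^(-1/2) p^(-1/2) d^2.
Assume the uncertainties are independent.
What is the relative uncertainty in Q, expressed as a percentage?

Q is a product of powers, so relative uncertainties combine in quadrature:
  (−½·δb/b)² = (-0.5×0.0104)² = 2.72e-05;  (−½·δs/s)² = (-0.5×0.0953)² = 0.00227;  (−½·δp/p)² = (-0.5×0.0201)² = 0.000101;  (2·δd/d)² = (2×0.101)² = 0.0409
δQ/Q = √(0.0433) = 0.208

20.8%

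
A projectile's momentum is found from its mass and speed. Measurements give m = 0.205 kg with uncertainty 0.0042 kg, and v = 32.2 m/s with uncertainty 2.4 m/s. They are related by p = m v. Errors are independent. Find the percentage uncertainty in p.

Products/powers → add relative errors in quadrature, weighted by exponent:
  (1·δm/m)² = (1×0.0205)² = 0.000420;  (1·δv/v)² = (1×0.0745)² = 0.00556
δp/p = √(0.00598) = 0.0773

7.73%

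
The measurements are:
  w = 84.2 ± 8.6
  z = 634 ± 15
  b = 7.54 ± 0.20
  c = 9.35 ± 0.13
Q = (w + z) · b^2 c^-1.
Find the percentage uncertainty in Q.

5.99%

Let u = w + z = 718. δu = √(δw² + δz²) = √(74.0 + 225) = 17.3, so δu/u = 0.0241.
Q is then a monomial in u, b, c:
δQ/Q = √((δu/u)² + (2·δb/b)² + (-1·δc/c)²) = √(0.000580 + 0.00281 + 0.000193) = 0.0599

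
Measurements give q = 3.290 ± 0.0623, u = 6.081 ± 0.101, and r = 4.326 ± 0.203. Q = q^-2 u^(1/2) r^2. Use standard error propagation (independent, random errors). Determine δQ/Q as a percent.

Since Q is a product/quotient, work with relative uncertainties:
  (-2·δq/q)² = (-2×0.0189)² = 0.00143;  (½·δu/u)² = (0.5×0.0166)² = 6.9e-05;  (2·δr/r)² = (2×0.0469)² = 0.00881
δQ/Q = √(0.0103) = 0.102

10.2%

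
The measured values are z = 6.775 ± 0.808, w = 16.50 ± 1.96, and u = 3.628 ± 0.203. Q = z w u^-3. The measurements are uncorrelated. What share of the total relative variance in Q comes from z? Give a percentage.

(δQ/Q)² = (1·δz/z)² + (1·δw/w)² + (-3·δu/u)²
  z term: (1×0.119)² = 0.0142
  w term: (1×0.119)² = 0.0141
  u term: (-3×0.0560)² = 0.0282
Total = 0.0565. Share from z = 0.0142/0.0565 = 0.252.

25.2%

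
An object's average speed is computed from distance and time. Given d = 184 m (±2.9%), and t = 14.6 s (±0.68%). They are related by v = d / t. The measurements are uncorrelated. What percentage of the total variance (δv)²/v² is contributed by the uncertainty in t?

(δv/v)² = (1·δd/d)² + (-1·δt/t)²
  d term: (1×0.0290)² = 0.000841
  t term: (-1×0.00680)² = 4.62e-05
Total = 0.000887. Share from t = 4.62e-05/0.000887 = 0.0521.

5.21%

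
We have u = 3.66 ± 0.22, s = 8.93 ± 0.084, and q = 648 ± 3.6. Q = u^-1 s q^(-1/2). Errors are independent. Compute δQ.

0.00584

For a monomial Q ∝ u^-1, s, q^(-1/2), fractional errors add in quadrature:
  (-1·δu/u)² = (-1×0.0601)² = 0.00361;  (1·δs/s)² = (1×0.00941)² = 8.85e-05;  (−½·δq/q)² = (-0.5×0.00556)² = 7.72e-06
δQ/Q = √(0.00371) = 0.0609
Q = 0.0958, so δQ = 0.0609 × 0.0958 = 0.00584.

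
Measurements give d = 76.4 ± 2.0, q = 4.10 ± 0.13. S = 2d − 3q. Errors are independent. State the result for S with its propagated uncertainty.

140 ± 4.02

Sums and differences: (δS)² = Σ (cᵢ δxᵢ)².
  (2·δd)² = 16.0;  (3·δq)² = 0.152
δS = √(16.2) = 4.02
S = 140.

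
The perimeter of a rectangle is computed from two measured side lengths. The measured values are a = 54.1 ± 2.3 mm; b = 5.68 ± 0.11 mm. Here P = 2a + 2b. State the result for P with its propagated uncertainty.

Absolute uncertainties add in quadrature for a linear combination:
  (2·δa)² = 21.2;  (2·δb)² = 0.0484
δP = √(21.2) = 4.61 mm
P = 120 mm.

120 ± 4.61 mm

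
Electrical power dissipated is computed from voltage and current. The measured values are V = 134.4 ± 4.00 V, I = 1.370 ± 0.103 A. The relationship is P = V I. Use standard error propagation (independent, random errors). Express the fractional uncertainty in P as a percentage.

8.09%

Since P is a product/quotient, work with relative uncertainties:
  (1·δV/V)² = (1×0.0298)² = 0.000886;  (1·δI/I)² = (1×0.0752)² = 0.00565
δP/P = √(0.00654) = 0.0809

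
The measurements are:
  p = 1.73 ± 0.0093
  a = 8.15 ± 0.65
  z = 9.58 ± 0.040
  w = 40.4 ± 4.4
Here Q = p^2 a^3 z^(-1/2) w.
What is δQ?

5560

Products/powers → add relative errors in quadrature, weighted by exponent:
  (2·δp/p)² = (2×0.00538)² = 0.000116;  (3·δa/a)² = (3×0.0798)² = 0.0572;  (−½·δz/z)² = (-0.5×0.00418)² = 4.36e-06;  (1·δw/w)² = (1×0.109)² = 0.0119
δQ/Q = √(0.0692) = 0.263
Q = 21100, so δQ = 0.263 × 21100 = 5560.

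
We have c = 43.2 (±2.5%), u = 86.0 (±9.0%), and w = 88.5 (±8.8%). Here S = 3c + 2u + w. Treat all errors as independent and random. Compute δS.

17.6

Absolute uncertainties add in quadrature for a linear combination:
  (3·δc)² = 10.5;  (2·δu)² = 240;  (δw)² = 60.7
δS = √(311) = 17.6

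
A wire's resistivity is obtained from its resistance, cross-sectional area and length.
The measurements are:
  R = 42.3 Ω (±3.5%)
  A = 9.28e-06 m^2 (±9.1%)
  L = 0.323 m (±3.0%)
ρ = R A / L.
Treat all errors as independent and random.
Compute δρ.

0.000124 Ω·m

Relative error in a monomial: (δρ/ρ)² = Σ (nᵢ · δxᵢ/xᵢ)².
  (1·δR/R)² = (1×0.0350)² = 0.00123;  (1·δA/A)² = (1×0.0910)² = 0.00828;  (-1·δL/L)² = (-1×0.0300)² = 0.000900
δρ/ρ = √(0.0104) = 0.102
ρ = 0.00122 Ω·m, so δρ = 0.102 × 0.00122 = 0.000124 Ω·m.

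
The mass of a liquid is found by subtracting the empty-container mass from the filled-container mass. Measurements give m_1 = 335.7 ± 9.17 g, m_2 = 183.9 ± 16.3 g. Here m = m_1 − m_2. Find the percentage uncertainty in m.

Absolute uncertainties add in quadrature for a linear combination:
  (δm_1)² = 84.1;  (δm_2)² = 266
δm = √(350) = 18.7 g
m = 151.8 g, so δm/m = 18.7/151.8 = 0.123.

12.3%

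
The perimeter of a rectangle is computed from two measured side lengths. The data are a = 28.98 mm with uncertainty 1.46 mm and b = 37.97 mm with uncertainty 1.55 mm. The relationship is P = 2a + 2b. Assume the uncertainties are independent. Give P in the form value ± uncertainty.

Absolute uncertainties add in quadrature for a linear combination:
  (2·δa)² = 8.53;  (2·δb)² = 9.61
δP = √(18.1) = 4.26 mm
P = 133.9 mm.

133.9 ± 4.26 mm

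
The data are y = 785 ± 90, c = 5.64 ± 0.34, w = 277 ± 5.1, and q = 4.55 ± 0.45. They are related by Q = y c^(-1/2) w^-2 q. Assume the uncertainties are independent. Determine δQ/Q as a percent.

Since Q is a product/quotient, work with relative uncertainties:
  (1·δy/y)² = (1×0.115)² = 0.0131;  (−½·δc/c)² = (-0.5×0.0603)² = 0.000909;  (-2·δw/w)² = (-2×0.0184)² = 0.00136;  (1·δq/q)² = (1×0.0989)² = 0.00978
δQ/Q = √(0.0252) = 0.159

15.9%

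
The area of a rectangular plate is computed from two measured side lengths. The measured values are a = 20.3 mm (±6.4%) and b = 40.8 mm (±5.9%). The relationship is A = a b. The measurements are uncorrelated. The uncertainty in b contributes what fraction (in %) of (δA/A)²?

45.9%

(δA/A)² = (1·δa/a)² + (1·δb/b)²
  a term: (1×0.0640)² = 0.00410
  b term: (1×0.0590)² = 0.00348
Total = 0.00758. Share from b = 0.00348/0.00758 = 0.459.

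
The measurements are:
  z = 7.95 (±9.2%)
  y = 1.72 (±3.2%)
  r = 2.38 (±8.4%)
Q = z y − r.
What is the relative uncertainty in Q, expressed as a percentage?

Let p = z·y = 13.7. δp/p = √((1·δz/z)² + (1·δy/y)²) = √(0.00846 + 0.00102) = 0.0974, so δp = 1.33.
Q = p − r: δQ = √(δp² + δr²) = √(1.77 + 0.0400) = 1.35
Q = 11.3, so δQ/Q = 1.35/11.3 = 0.119.

11.9%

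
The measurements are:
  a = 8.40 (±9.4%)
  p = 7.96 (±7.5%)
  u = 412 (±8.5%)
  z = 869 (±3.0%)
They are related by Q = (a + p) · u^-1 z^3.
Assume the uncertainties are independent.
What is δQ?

Let w = a + p = 16.4. δw = √(δa² + δp²) = √(0.623 + 0.356) = 0.990, so δw/w = 0.0605.
Q is then a monomial in w, u, z:
δQ/Q = √((δw/w)² + (-1·δu/u)² + (3·δz/z)²) = √(0.00366 + 0.00723 + 0.00810) = 0.138
Q = 2.61e+07, so δQ = 0.138 × 2.61e+07 = 3.59e+06.

3.59e+06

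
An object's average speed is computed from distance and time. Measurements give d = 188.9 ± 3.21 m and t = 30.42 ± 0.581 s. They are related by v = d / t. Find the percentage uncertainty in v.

v is a product of powers, so relative uncertainties combine in quadrature:
  (1·δd/d)² = (1×0.0170)² = 0.000289;  (-1·δt/t)² = (-1×0.0191)² = 0.000365
δv/v = √(0.000654) = 0.0256

2.56%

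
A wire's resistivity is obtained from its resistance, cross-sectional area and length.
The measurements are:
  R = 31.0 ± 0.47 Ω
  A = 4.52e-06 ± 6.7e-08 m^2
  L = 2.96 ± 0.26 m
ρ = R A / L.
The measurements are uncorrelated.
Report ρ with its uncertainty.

(4.73 ± 0.428) × 10^-5 Ω·m

Products/powers → add relative errors in quadrature, weighted by exponent:
  (1·δR/R)² = (1×0.0152)² = 0.000230;  (1·δA/A)² = (1×0.0148)² = 0.000220;  (-1·δL/L)² = (-1×0.0878)² = 0.00772
δρ/ρ = √(0.00817) = 0.0904
ρ = 4.73e-05 Ω·m, so δρ = 0.0904 × 4.73e-05 = 4.28e-06 Ω·m.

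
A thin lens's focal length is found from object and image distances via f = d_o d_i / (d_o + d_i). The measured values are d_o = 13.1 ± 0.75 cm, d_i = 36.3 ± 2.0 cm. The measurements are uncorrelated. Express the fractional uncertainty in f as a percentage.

∂f/∂d_o = (d_i/(d_o+d_i))² = 0.540;  ∂f/∂d_i = (d_o/(d_o+d_i))² = 0.0703
δf = √((∂f/∂d_o · δd_o)² + (∂f/∂d_i · δd_i)²) = √(0.164 + 0.0198) = 0.429 cm
f = 9.63 cm, so δf/f = 0.429/9.63 = 0.0445.

4.45%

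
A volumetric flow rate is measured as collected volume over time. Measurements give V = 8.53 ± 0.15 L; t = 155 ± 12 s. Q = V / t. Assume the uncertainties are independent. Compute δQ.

0.00437 L/s

Relative error in a monomial: (δQ/Q)² = Σ (nᵢ · δxᵢ/xᵢ)².
  (1·δV/V)² = (1×0.0176)² = 0.000309;  (-1·δt/t)² = (-1×0.0774)² = 0.00599
δQ/Q = √(0.00630) = 0.0794
Q = 0.0550 L/s, so δQ = 0.0794 × 0.0550 = 0.00437 L/s.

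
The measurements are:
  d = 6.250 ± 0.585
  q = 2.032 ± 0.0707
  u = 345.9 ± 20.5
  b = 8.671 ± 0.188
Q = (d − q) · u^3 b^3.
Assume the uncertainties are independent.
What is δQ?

2.68e+10

Let w = d − q = 4.218. δw = √(δd² + δq²) = √(0.342 + 0.00500) = 0.589, so δw/w = 0.140.
Q is then a monomial in w, u, b:
δQ/Q = √((δw/w)² + (3·δu/u)² + (3·δb/b)²) = √(0.0195 + 0.0316 + 0.00423) = 0.235
Q = 1.138e+11, so δQ = 0.235 × 1.138e+11 = 2.68e+10.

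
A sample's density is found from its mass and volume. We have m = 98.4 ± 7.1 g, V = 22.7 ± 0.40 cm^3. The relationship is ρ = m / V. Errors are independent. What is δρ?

Relative error in a monomial: (δρ/ρ)² = Σ (nᵢ · δxᵢ/xᵢ)².
  (1·δm/m)² = (1×0.0722)² = 0.00521;  (-1·δV/V)² = (-1×0.0176)² = 0.000311
δρ/ρ = √(0.00552) = 0.0743
ρ = 4.33 g/cm^3, so δρ = 0.0743 × 4.33 = 0.322 g/cm^3.

0.322 g/cm^3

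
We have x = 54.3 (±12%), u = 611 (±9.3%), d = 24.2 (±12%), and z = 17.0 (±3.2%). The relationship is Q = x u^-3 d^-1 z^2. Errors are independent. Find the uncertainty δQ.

Each factor contributes (exponent × relative error)² to (δQ/Q)²:
  (1·δx/x)² = (1×0.120)² = 0.0144;  (-3·δu/u)² = (-3×0.0930)² = 0.0778;  (-1·δd/d)² = (-1×0.120)² = 0.0144;  (2·δz/z)² = (2×0.0320)² = 0.00410
δQ/Q = √(0.111) = 0.333
Q = 2.84e-06, so δQ = 0.333 × 2.84e-06 = 9.46e-07.

9.46e-07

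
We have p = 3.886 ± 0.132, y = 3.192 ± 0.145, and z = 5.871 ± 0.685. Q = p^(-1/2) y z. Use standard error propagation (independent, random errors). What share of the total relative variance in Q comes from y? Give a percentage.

12.9%

(δQ/Q)² = (−½·δp/p)² + (1·δy/y)² + (1·δz/z)²
  p term: (-0.5×0.0340)² = 0.000288
  y term: (1×0.0454)² = 0.00206
  z term: (1×0.117)² = 0.0136
Total = 0.0160. Share from y = 0.00206/0.0160 = 0.129.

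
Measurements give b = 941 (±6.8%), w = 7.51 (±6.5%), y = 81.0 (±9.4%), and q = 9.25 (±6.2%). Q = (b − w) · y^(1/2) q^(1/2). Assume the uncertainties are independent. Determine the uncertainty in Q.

Let u = b − w = 933. δu = √(δb² + δw²) = √(4090 + 0.238) = 64.0, so δu/u = 0.0685.
Q is then a monomial in u, y, q:
δQ/Q = √((δu/u)² + (½·δy/y)² + (½·δq/q)²) = √(0.00470 + 0.00221 + 0.000961) = 0.0887
Q = 25600, so δQ = 0.0887 × 25600 = 2270.

2270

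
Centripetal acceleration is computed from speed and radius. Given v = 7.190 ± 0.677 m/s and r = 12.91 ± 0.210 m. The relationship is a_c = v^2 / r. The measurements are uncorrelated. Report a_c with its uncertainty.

4.004 ± 0.757 m/s^2

Relative error in a monomial: (δa_c/a_c)² = Σ (nᵢ · δxᵢ/xᵢ)².
  (2·δv/v)² = (2×0.0942)² = 0.0355;  (-1·δr/r)² = (-1×0.0163)² = 0.000265
δa_c/a_c = √(0.0357) = 0.189
a_c = 4.004 m/s^2, so δa_c = 0.189 × 4.004 = 0.757 m/s^2.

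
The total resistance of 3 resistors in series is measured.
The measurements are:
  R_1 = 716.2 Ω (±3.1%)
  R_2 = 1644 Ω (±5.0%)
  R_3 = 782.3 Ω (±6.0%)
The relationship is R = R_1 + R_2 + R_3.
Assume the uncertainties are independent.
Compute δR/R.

0.0309

Absolute uncertainties add in quadrature for a linear combination:
  (δR_1)² = 493;  (δR_2)² = 6760;  (δR_3)² = 2200
δR = √(9450) = 97.2 Ω
R = 3142 Ω, so δR/R = 97.2/3142 = 0.0309.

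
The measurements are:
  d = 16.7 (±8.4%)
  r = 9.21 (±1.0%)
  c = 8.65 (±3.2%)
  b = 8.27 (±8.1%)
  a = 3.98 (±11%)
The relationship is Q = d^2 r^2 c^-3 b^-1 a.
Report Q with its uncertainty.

17.6 ± 4.18

Products/powers → add relative errors in quadrature, weighted by exponent:
  (2·δd/d)² = (2×0.0840)² = 0.0282;  (2·δr/r)² = (2×0.0100)² = 0.000400;  (-3·δc/c)² = (-3×0.0320)² = 0.00922;  (-1·δb/b)² = (-1×0.0810)² = 0.00656;  (1·δa/a)² = (1×0.110)² = 0.0121
δQ/Q = √(0.0565) = 0.238
Q = 17.6, so δQ = 0.238 × 17.6 = 4.18.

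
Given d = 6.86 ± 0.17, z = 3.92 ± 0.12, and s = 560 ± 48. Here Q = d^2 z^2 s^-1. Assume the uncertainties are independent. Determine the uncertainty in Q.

0.150

Since Q is a product/quotient, work with relative uncertainties:
  (2·δd/d)² = (2×0.0248)² = 0.00246;  (2·δz/z)² = (2×0.0306)² = 0.00375;  (-1·δs/s)² = (-1×0.0857)² = 0.00735
δQ/Q = √(0.0136) = 0.116
Q = 1.29, so δQ = 0.116 × 1.29 = 0.150.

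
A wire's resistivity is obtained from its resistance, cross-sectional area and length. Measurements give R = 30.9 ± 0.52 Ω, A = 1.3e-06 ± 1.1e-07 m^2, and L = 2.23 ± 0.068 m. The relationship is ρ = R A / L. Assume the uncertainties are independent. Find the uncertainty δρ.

For a monomial ρ ∝ R, A, L^-1, fractional errors add in quadrature:
  (1·δR/R)² = (1×0.0168)² = 0.000283;  (1·δA/A)² = (1×0.0846)² = 0.00716;  (-1·δL/L)² = (-1×0.0305)² = 0.000930
δρ/ρ = √(0.00837) = 0.0915
ρ = 1.8e-05 Ω·m, so δρ = 0.0915 × 1.8e-05 = 1.65e-06 Ω·m.

1.65e-06 Ω·m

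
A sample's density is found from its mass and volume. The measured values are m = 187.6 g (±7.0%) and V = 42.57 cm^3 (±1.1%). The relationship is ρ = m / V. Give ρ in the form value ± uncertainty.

4.407 ± 0.312 g/cm^3

Each factor contributes (exponent × relative error)² to (δρ/ρ)²:
  (1·δm/m)² = (1×0.0700)² = 0.00490;  (-1·δV/V)² = (-1×0.0110)² = 0.000121
δρ/ρ = √(0.00502) = 0.0709
ρ = 4.407 g/cm^3, so δρ = 0.0709 × 4.407 = 0.312 g/cm^3.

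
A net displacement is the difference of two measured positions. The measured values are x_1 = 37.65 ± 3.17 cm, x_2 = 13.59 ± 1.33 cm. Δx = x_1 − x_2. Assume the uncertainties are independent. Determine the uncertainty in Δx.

Sums and differences: (δΔx)² = Σ (cᵢ δxᵢ)².
  (δx_1)² = 10.0;  (δx_2)² = 1.77
δΔx = √(11.8) = 3.44 cm

3.44 cm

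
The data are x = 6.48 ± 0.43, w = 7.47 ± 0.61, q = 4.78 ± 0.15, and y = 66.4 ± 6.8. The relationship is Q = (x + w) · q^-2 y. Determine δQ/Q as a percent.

13.1%

Let u = x + w = 13.9. δu = √(δx² + δw²) = √(0.185 + 0.372) = 0.746, so δu/u = 0.0535.
Q is then a monomial in u, q, y:
δQ/Q = √((δu/u)² + (-2·δq/q)² + (1·δy/y)²) = √(0.00286 + 0.00394 + 0.0105) = 0.131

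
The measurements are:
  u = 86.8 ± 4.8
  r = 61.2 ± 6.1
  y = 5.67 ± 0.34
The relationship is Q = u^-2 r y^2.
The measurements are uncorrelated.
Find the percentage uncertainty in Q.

19.1%

Each factor contributes (exponent × relative error)² to (δQ/Q)²:
  (-2·δu/u)² = (-2×0.0553)² = 0.0122;  (1·δr/r)² = (1×0.0997)² = 0.00993;  (2·δy/y)² = (2×0.0600)² = 0.0144
δQ/Q = √(0.0365) = 0.191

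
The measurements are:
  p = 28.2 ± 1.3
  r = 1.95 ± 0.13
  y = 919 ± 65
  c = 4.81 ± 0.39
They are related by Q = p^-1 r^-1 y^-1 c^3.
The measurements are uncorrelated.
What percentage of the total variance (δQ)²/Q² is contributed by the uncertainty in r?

(δQ/Q)² = (-1·δp/p)² + (-1·δr/r)² + (-1·δy/y)² + (3·δc/c)²
  p term: (-1×0.0461)² = 0.00213
  r term: (-1×0.0667)² = 0.00444
  y term: (-1×0.0707)² = 0.00500
  c term: (3×0.0811)² = 0.0592
Total = 0.0707. Share from r = 0.00444/0.0707 = 0.0628.

6.28%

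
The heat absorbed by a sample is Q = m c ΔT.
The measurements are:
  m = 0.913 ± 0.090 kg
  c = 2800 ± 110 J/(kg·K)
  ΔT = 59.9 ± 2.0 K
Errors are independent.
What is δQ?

Each factor contributes (exponent × relative error)² to (δQ/Q)²:
  (1·δm/m)² = (1×0.0986)² = 0.00972;  (1·δc/c)² = (1×0.0393)² = 0.00154;  (1·δΔT/ΔT)² = (1×0.0334)² = 0.00111
δQ/Q = √(0.0124) = 0.111
Q = 1.53e+05 J, so δQ = 0.111 × 1.53e+05 = 17000 J.

17000 J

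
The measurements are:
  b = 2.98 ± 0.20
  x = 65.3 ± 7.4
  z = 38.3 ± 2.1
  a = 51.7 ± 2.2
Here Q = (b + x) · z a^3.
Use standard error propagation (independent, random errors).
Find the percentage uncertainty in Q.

Let u = b + x = 68.3. δu = √(δb² + δx²) = √(0.0400 + 54.8) = 7.40, so δu/u = 0.108.
Q is then a monomial in u, z, a:
δQ/Q = √((δu/u)² + (1·δz/z)² + (3·δa/a)²) = √(0.0118 + 0.00301 + 0.0163) = 0.176

17.6%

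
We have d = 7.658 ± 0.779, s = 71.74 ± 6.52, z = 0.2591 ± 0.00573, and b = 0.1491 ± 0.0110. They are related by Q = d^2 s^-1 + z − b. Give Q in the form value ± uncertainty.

Let p = d^2·s^-1 = 0.8175. δp/p = √((2·δd/d)² + (-1·δs/s)²) = √(0.0414 + 0.00826) = 0.223, so δp = 0.182.
Q = p + z − b: δQ = √(δp² + δz² + δb²) = √(0.0332 + 3.28e-05 + 0.000121) = 0.183
Q = 0.9275.

0.9275 ± 0.183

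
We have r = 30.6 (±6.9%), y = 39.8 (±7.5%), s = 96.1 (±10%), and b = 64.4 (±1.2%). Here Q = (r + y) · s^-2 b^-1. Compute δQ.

2.45e-05

Let u = r + y = 70.4. δu = √(δr² + δy²) = √(4.46 + 8.91) = 3.66, so δu/u = 0.0519.
Q is then a monomial in u, s, b:
δQ/Q = √((δu/u)² + (-2·δs/s)² + (-1·δb/b)²) = √(0.00270 + 0.0400 + 0.000144) = 0.207
Q = 0.000118, so δQ = 0.207 × 0.000118 = 2.45e-05.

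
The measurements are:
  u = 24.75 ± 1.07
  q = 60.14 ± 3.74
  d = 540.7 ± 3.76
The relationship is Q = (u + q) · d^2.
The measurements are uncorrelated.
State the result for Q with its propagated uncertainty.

(2.482 ± 0.119) × 10^7

Let w = u + q = 84.89. δw = √(δu² + δq²) = √(1.14 + 14.0) = 3.89, so δw/w = 0.0458.
Q is then a monomial in w, d:
δQ/Q = √((δw/w)² + (2·δd/d)²) = √(0.00210 + 0.000193) = 0.0479
Q = 2.482e+07, so δQ = 0.0479 × 2.482e+07 = 1.19e+06.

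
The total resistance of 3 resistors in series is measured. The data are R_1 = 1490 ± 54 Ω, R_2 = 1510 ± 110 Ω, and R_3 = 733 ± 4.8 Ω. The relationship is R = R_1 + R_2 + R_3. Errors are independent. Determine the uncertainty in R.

Sums and differences: (δR)² = Σ (cᵢ δxᵢ)².
  (δR_1)² = 2920;  (δR_2)² = 12100;  (δR_3)² = 23.0
δR = √(15000) = 123 Ω

123 Ω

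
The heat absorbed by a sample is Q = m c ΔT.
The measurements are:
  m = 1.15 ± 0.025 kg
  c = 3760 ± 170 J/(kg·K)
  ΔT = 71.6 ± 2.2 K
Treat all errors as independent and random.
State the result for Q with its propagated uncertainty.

(3.10 ± 0.182) × 10^5 J

Each factor contributes (exponent × relative error)² to (δQ/Q)²:
  (1·δm/m)² = (1×0.0217)² = 0.000473;  (1·δc/c)² = (1×0.0452)² = 0.00204;  (1·δΔT/ΔT)² = (1×0.0307)² = 0.000944
δQ/Q = √(0.00346) = 0.0588
Q = 3.1e+05 J, so δQ = 0.0588 × 3.1e+05 = 18200 J.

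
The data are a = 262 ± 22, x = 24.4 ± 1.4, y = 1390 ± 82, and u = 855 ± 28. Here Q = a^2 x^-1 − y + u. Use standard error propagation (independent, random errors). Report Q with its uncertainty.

2280 ± 507

Let p = a^2·x^-1 = 2810. δp/p = √((2·δa/a)² + (-1·δx/x)²) = √(0.0282 + 0.00329) = 0.177, so δp = 499.
Q = p − y + u: δQ = √(δp² + δy² + δu²) = √(2.49e+05 + 6720 + 784) = 507
Q = 2280.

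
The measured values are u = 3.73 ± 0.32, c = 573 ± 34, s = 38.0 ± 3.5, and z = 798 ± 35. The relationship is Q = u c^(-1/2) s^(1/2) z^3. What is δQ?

8.12e+07

For a monomial Q ∝ u, c^(-1/2), s^(1/2), z^3, fractional errors add in quadrature:
  (1·δu/u)² = (1×0.0858)² = 0.00736;  (−½·δc/c)² = (-0.5×0.0593)² = 0.000880;  (½·δs/s)² = (0.5×0.0921)² = 0.00212;  (3·δz/z)² = (3×0.0439)² = 0.0173
δQ/Q = √(0.0277) = 0.166
Q = 4.88e+08, so δQ = 0.166 × 4.88e+08 = 8.12e+07.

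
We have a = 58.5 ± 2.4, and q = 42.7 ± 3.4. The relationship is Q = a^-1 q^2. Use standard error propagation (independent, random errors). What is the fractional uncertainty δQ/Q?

0.164

Q is a product of powers, so relative uncertainties combine in quadrature:
  (-1·δa/a)² = (-1×0.0410)² = 0.00168;  (2·δq/q)² = (2×0.0796)² = 0.0254
δQ/Q = √(0.0270) = 0.164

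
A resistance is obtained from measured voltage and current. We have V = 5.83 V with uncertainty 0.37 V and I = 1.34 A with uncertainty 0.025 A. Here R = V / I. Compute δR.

0.288 Ω

Each factor contributes (exponent × relative error)² to (δR/R)²:
  (1·δV/V)² = (1×0.0635)² = 0.00403;  (-1·δI/I)² = (-1×0.0187)² = 0.000348
δR/R = √(0.00438) = 0.0662
R = 4.35 Ω, so δR = 0.0662 × 4.35 = 0.288 Ω.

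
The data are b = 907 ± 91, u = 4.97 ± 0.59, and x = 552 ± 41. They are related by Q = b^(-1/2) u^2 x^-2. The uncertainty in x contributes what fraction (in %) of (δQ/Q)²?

27.3%

(δQ/Q)² = (−½·δb/b)² + (2·δu/u)² + (-2·δx/x)²
  b term: (-0.5×0.100)² = 0.00252
  u term: (2×0.119)² = 0.0564
  x term: (-2×0.0743)² = 0.0221
Total = 0.0810. Share from x = 0.0221/0.0810 = 0.273.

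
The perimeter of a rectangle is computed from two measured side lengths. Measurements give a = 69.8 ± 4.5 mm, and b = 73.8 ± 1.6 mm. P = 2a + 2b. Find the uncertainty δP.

9.55 mm

Absolute uncertainties add in quadrature for a linear combination:
  (2·δa)² = 81.0;  (2·δb)² = 10.2
δP = √(91.2) = 9.55 mm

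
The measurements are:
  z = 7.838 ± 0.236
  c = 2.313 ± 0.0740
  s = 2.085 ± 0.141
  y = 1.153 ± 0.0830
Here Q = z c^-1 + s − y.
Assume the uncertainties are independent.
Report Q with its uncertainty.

Let p = z·c^-1 = 3.389. δp/p = √((1·δz/z)² + (-1·δc/c)²) = √(0.000907 + 0.00102) = 0.0439, so δp = 0.149.
Q = p + s − y: δQ = √(δp² + δs² + δy²) = √(0.0222 + 0.0199 + 0.00689) = 0.221
Q = 4.321.

4.321 ± 0.221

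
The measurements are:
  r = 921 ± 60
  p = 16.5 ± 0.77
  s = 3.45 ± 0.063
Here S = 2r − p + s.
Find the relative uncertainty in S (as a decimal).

0.0656

For a sum/difference, combine absolute errors in quadrature:
  (2·δr)² = 14400;  (δp)² = 0.593;  (δs)² = 0.00397
δS = √(14400) = 120
S = 1830, so δS/S = 120/1830 = 0.0656.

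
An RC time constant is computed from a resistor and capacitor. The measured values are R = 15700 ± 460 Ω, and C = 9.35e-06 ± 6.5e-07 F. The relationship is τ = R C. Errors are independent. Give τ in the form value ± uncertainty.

0.147 ± 0.0111 s

τ is a product of powers, so relative uncertainties combine in quadrature:
  (1·δR/R)² = (1×0.0293)² = 0.000858;  (1·δC/C)² = (1×0.0695)² = 0.00483
δτ/τ = √(0.00569) = 0.0754
τ = 0.147 s, so δτ = 0.0754 × 0.147 = 0.0111 s.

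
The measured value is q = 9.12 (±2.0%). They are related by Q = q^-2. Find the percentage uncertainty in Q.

4.00%

Q is a product of powers, so relative uncertainties combine in quadrature:
  (-2·δq/q)² = (-2×0.0200)² = 0.00160
δQ/Q = √(0.00160) = 0.0400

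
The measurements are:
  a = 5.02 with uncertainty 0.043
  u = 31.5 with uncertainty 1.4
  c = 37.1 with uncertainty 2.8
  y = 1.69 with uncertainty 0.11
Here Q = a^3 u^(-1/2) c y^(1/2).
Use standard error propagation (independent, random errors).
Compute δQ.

96.7

Each factor contributes (exponent × relative error)² to (δQ/Q)²:
  (3·δa/a)² = (3×0.00857)² = 0.000660;  (−½·δu/u)² = (-0.5×0.0444)² = 0.000494;  (1·δc/c)² = (1×0.0755)² = 0.00570;  (½·δy/y)² = (0.5×0.0651)² = 0.00106
δQ/Q = √(0.00791) = 0.0889
Q = 1090, so δQ = 0.0889 × 1090 = 96.7.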